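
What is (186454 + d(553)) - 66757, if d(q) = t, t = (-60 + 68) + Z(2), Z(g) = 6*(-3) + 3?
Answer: 119690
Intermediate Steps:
Z(g) = -15 (Z(g) = -18 + 3 = -15)
t = -7 (t = (-60 + 68) - 15 = 8 - 15 = -7)
d(q) = -7
(186454 + d(553)) - 66757 = (186454 - 7) - 66757 = 186447 - 66757 = 119690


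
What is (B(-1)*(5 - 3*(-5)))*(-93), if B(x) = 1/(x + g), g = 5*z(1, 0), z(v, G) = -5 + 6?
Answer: -465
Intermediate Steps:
z(v, G) = 1
g = 5 (g = 5*1 = 5)
B(x) = 1/(5 + x) (B(x) = 1/(x + 5) = 1/(5 + x))
(B(-1)*(5 - 3*(-5)))*(-93) = ((5 - 3*(-5))/(5 - 1))*(-93) = ((5 + 15)/4)*(-93) = ((¼)*20)*(-93) = 5*(-93) = -465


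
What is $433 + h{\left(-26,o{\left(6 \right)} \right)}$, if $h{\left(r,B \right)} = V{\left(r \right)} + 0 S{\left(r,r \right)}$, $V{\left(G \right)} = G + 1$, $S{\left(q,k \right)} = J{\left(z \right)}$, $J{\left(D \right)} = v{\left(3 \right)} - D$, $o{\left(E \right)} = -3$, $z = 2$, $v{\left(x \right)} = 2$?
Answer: $408$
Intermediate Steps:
$J{\left(D \right)} = 2 - D$
$S{\left(q,k \right)} = 0$ ($S{\left(q,k \right)} = 2 - 2 = 0$)
$V{\left(G \right)} = 1 + G$
$h{\left(r,B \right)} = 1 + r$ ($h{\left(r,B \right)} = \left(1 + r\right) + 0 \cdot 0 = \left(1 + r\right) + 0 = 1 + r$)
$433 + h{\left(-26,o{\left(6 \right)} \right)} = 433 + \left(1 - 26\right) = 433 - 25 = 408$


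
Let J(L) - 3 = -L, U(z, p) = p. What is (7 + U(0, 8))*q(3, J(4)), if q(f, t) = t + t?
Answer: -30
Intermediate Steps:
J(L) = 3 - L
q(f, t) = 2*t
(7 + U(0, 8))*q(3, J(4)) = (7 + 8)*(2*(3 - 1*4)) = 15*(2*(3 - 4)) = 15*(2*(-1)) = 15*(-2) = -30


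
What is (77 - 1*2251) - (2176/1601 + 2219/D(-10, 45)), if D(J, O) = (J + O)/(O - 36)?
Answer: -21981403/8005 ≈ -2746.0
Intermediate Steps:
D(J, O) = (J + O)/(-36 + O)
(77 - 1*2251) - (2176/1601 + 2219/D(-10, 45)) = (77 - 1*2251) - (2176/1601 + 2219/(((-10 + 45)/(-36 + 45)))) = (77 - 2251) - (2176*(1/1601) + 2219/((35/9))) = -2174 - (2176/1601 + 2219/(((⅑)*35))) = -2174 - (2176/1601 + 2219/(35/9)) = -2174 - (2176/1601 + 2219*(9/35)) = -2174 - (2176/1601 + 2853/5) = -2174 - 1*4578533/8005 = -2174 - 4578533/8005 = -21981403/8005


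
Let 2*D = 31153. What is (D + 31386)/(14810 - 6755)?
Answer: 18785/3222 ≈ 5.8302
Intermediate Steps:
D = 31153/2 (D = (1/2)*31153 = 31153/2 ≈ 15577.)
(D + 31386)/(14810 - 6755) = (31153/2 + 31386)/(14810 - 6755) = (93925/2)/8055 = (93925/2)*(1/8055) = 18785/3222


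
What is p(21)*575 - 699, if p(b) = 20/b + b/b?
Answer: 8896/21 ≈ 423.62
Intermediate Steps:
p(b) = 1 + 20/b (p(b) = 20/b + 1 = 1 + 20/b)
p(21)*575 - 699 = ((20 + 21)/21)*575 - 699 = ((1/21)*41)*575 - 699 = (41/21)*575 - 699 = 23575/21 - 699 = 8896/21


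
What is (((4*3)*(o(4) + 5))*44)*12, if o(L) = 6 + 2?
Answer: 82368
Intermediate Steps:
o(L) = 8
(((4*3)*(o(4) + 5))*44)*12 = (((4*3)*(8 + 5))*44)*12 = ((12*13)*44)*12 = (156*44)*12 = 6864*12 = 82368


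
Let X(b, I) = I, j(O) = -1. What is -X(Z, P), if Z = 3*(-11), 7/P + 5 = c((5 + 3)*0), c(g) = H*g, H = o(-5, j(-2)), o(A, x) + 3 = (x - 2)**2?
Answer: 7/5 ≈ 1.4000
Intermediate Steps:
o(A, x) = -3 + (-2 + x)**2 (o(A, x) = -3 + (x - 2)**2 = -3 + (-2 + x)**2)
H = 6 (H = -3 + (-2 - 1)**2 = -3 + (-3)**2 = -3 + 9 = 6)
c(g) = 6*g
P = -7/5 (P = 7/(-5 + 6*((5 + 3)*0)) = 7/(-5 + 6*(8*0)) = 7/(-5 + 6*0) = 7/(-5 + 0) = 7/(-5) = 7*(-1/5) = -7/5 ≈ -1.4000)
Z = -33
-X(Z, P) = -1*(-7/5) = 7/5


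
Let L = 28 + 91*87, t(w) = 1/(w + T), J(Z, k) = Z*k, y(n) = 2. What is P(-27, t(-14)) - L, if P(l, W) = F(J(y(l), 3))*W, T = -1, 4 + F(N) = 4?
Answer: -7945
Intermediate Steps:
F(N) = 0 (F(N) = -4 + 4 = 0)
t(w) = 1/(-1 + w) (t(w) = 1/(w - 1) = 1/(-1 + w))
P(l, W) = 0 (P(l, W) = 0*W = 0)
L = 7945 (L = 28 + 7917 = 7945)
P(-27, t(-14)) - L = 0 - 1*7945 = 0 - 7945 = -7945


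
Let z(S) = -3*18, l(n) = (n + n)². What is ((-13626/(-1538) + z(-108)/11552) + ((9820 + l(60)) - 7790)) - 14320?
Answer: 9411410965/4441744 ≈ 2118.9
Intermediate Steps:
l(n) = 4*n² (l(n) = (2*n)² = 4*n²)
z(S) = -54
((-13626/(-1538) + z(-108)/11552) + ((9820 + l(60)) - 7790)) - 14320 = ((-13626/(-1538) - 54/11552) + ((9820 + 4*60²) - 7790)) - 14320 = ((-13626*(-1/1538) - 54*1/11552) + ((9820 + 4*3600) - 7790)) - 14320 = ((6813/769 - 27/5776) + ((9820 + 14400) - 7790)) - 14320 = (39331125/4441744 + (24220 - 7790)) - 14320 = (39331125/4441744 + 16430) - 14320 = 73017185045/4441744 - 14320 = 9411410965/4441744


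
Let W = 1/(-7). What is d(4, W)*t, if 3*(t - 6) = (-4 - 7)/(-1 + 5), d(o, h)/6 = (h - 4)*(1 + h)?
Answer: -5307/49 ≈ -108.31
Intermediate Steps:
W = -⅐ ≈ -0.14286
d(o, h) = 6*(1 + h)*(-4 + h) (d(o, h) = 6*((h - 4)*(1 + h)) = 6*((-4 + h)*(1 + h)) = 6*((1 + h)*(-4 + h)) = 6*(1 + h)*(-4 + h))
t = 61/12 (t = 6 + ((-4 - 7)/(-1 + 5))/3 = 6 + (-11/4)/3 = 6 + (-11*¼)/3 = 6 + (⅓)*(-11/4) = 6 - 11/12 = 61/12 ≈ 5.0833)
d(4, W)*t = (-24 - 18*(-⅐) + 6*(-⅐)²)*(61/12) = (-24 + 18/7 + 6*(1/49))*(61/12) = (-24 + 18/7 + 6/49)*(61/12) = -1044/49*61/12 = -5307/49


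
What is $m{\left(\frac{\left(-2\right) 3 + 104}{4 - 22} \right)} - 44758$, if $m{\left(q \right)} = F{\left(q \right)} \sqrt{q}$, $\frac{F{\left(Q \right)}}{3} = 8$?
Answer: $-44758 + 56 i \approx -44758.0 + 56.0 i$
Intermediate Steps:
$F{\left(Q \right)} = 24$ ($F{\left(Q \right)} = 3 \cdot 8 = 24$)
$m{\left(q \right)} = 24 \sqrt{q}$
$m{\left(\frac{\left(-2\right) 3 + 104}{4 - 22} \right)} - 44758 = 24 \sqrt{\frac{\left(-2\right) 3 + 104}{4 - 22}} - 44758 = 24 \sqrt{\frac{-6 + 104}{-18}} - 44758 = 24 \sqrt{98 \left(- \frac{1}{18}\right)} - 44758 = 24 \sqrt{- \frac{49}{9}} - 44758 = 24 \frac{7 i}{3} - 44758 = 56 i - 44758 = -44758 + 56 i$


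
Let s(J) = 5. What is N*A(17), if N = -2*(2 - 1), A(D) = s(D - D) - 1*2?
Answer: -6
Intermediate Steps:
A(D) = 3 (A(D) = 5 - 1*2 = 5 - 2 = 3)
N = -2 (N = -2*1 = -2)
N*A(17) = -2*3 = -6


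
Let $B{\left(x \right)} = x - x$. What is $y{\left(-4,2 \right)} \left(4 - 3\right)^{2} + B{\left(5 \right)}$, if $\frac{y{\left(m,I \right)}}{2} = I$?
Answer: $4$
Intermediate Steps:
$y{\left(m,I \right)} = 2 I$
$B{\left(x \right)} = 0$
$y{\left(-4,2 \right)} \left(4 - 3\right)^{2} + B{\left(5 \right)} = 2 \cdot 2 \left(4 - 3\right)^{2} + 0 = 4 \cdot 1^{2} + 0 = 4 \cdot 1 + 0 = 4 + 0 = 4$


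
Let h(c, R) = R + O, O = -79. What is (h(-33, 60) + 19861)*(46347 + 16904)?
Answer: 1255026342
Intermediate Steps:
h(c, R) = -79 + R (h(c, R) = R - 79 = -79 + R)
(h(-33, 60) + 19861)*(46347 + 16904) = ((-79 + 60) + 19861)*(46347 + 16904) = (-19 + 19861)*63251 = 19842*63251 = 1255026342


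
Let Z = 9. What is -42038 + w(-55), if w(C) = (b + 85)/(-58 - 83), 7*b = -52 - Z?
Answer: -13830680/329 ≈ -42039.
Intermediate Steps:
b = -61/7 (b = (-52 - 1*9)/7 = (-52 - 9)/7 = (⅐)*(-61) = -61/7 ≈ -8.7143)
w(C) = -178/329 (w(C) = (-61/7 + 85)/(-58 - 83) = (534/7)/(-141) = (534/7)*(-1/141) = -178/329)
-42038 + w(-55) = -42038 - 178/329 = -13830680/329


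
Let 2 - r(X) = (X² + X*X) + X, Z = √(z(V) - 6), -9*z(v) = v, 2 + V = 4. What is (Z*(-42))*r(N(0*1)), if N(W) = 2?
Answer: 224*I*√14 ≈ 838.13*I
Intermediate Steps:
V = 2 (V = -2 + 4 = 2)
z(v) = -v/9
Z = 2*I*√14/3 (Z = √(-⅑*2 - 6) = √(-2/9 - 6) = √(-56/9) = 2*I*√14/3 ≈ 2.4944*I)
r(X) = 2 - X - 2*X² (r(X) = 2 - ((X² + X*X) + X) = 2 - ((X² + X²) + X) = 2 - (2*X² + X) = 2 - (X + 2*X²) = 2 + (-X - 2*X²) = 2 - X - 2*X²)
(Z*(-42))*r(N(0*1)) = ((2*I*√14/3)*(-42))*(2 - 1*2 - 2*2²) = (-28*I*√14)*(2 - 2 - 2*4) = (-28*I*√14)*(2 - 2 - 8) = -28*I*√14*(-8) = 224*I*√14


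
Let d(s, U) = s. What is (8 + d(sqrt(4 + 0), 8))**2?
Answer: 100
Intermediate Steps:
(8 + d(sqrt(4 + 0), 8))**2 = (8 + sqrt(4 + 0))**2 = (8 + sqrt(4))**2 = (8 + 2)**2 = 10**2 = 100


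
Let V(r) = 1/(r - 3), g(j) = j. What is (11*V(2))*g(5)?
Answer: -55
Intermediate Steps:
V(r) = 1/(-3 + r)
(11*V(2))*g(5) = (11/(-3 + 2))*5 = (11/(-1))*5 = (11*(-1))*5 = -11*5 = -55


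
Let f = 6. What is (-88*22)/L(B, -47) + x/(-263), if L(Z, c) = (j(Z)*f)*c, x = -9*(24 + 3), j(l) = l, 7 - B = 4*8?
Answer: 601991/927075 ≈ 0.64934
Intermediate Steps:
B = -25 (B = 7 - 4*8 = 7 - 1*32 = 7 - 32 = -25)
x = -243 (x = -9*27 = -243)
L(Z, c) = 6*Z*c (L(Z, c) = (Z*6)*c = (6*Z)*c = 6*Z*c)
(-88*22)/L(B, -47) + x/(-263) = (-88*22)/((6*(-25)*(-47))) - 243/(-263) = -1936/7050 - 243*(-1/263) = -1936*1/7050 + 243/263 = -968/3525 + 243/263 = 601991/927075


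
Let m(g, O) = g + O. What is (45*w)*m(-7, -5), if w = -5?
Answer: 2700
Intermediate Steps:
m(g, O) = O + g
(45*w)*m(-7, -5) = (45*(-5))*(-5 - 7) = -225*(-12) = 2700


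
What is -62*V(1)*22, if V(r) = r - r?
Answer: 0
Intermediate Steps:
V(r) = 0
-62*V(1)*22 = -62*0*22 = 0*22 = 0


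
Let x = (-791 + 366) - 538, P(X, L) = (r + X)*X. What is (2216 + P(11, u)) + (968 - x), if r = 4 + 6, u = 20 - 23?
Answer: 4378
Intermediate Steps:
u = -3
r = 10
P(X, L) = X*(10 + X) (P(X, L) = (10 + X)*X = X*(10 + X))
x = -963 (x = -425 - 538 = -963)
(2216 + P(11, u)) + (968 - x) = (2216 + 11*(10 + 11)) + (968 - 1*(-963)) = (2216 + 11*21) + (968 + 963) = (2216 + 231) + 1931 = 2447 + 1931 = 4378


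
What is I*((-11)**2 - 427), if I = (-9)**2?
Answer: -24786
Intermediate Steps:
I = 81
I*((-11)**2 - 427) = 81*((-11)**2 - 427) = 81*(121 - 427) = 81*(-306) = -24786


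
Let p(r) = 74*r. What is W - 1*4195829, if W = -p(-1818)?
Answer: -4061297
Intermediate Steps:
W = 134532 (W = -74*(-1818) = -1*(-134532) = 134532)
W - 1*4195829 = 134532 - 1*4195829 = 134532 - 4195829 = -4061297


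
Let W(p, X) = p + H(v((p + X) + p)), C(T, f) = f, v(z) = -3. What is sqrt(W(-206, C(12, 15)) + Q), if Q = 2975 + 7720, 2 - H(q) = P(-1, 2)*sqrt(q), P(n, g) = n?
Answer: sqrt(10491 + I*sqrt(3)) ≈ 102.43 + 0.0085*I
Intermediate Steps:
H(q) = 2 + sqrt(q) (H(q) = 2 - (-1)*sqrt(q) = 2 + sqrt(q))
Q = 10695
W(p, X) = 2 + p + I*sqrt(3) (W(p, X) = p + (2 + sqrt(-3)) = p + (2 + I*sqrt(3)) = 2 + p + I*sqrt(3))
sqrt(W(-206, C(12, 15)) + Q) = sqrt((2 - 206 + I*sqrt(3)) + 10695) = sqrt((-204 + I*sqrt(3)) + 10695) = sqrt(10491 + I*sqrt(3))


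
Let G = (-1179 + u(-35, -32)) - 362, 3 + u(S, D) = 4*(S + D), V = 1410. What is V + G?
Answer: -402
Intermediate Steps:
u(S, D) = -3 + 4*D + 4*S (u(S, D) = -3 + 4*(S + D) = -3 + 4*(D + S) = -3 + (4*D + 4*S) = -3 + 4*D + 4*S)
G = -1812 (G = (-1179 + (-3 + 4*(-32) + 4*(-35))) - 362 = (-1179 + (-3 - 128 - 140)) - 362 = (-1179 - 271) - 362 = -1450 - 362 = -1812)
V + G = 1410 - 1812 = -402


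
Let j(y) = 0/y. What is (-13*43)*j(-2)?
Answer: 0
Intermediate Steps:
j(y) = 0
(-13*43)*j(-2) = -13*43*0 = -559*0 = 0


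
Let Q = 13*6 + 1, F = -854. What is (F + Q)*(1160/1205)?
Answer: -179800/241 ≈ -746.06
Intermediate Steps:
Q = 79 (Q = 78 + 1 = 79)
(F + Q)*(1160/1205) = (-854 + 79)*(1160/1205) = -899000/1205 = -775*232/241 = -179800/241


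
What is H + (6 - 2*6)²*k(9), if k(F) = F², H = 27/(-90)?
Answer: 29157/10 ≈ 2915.7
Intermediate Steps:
H = -3/10 (H = 27*(-1/90) = -3/10 ≈ -0.30000)
H + (6 - 2*6)²*k(9) = -3/10 + (6 - 2*6)²*9² = -3/10 + (6 - 12)²*81 = -3/10 + (-6)²*81 = -3/10 + 36*81 = -3/10 + 2916 = 29157/10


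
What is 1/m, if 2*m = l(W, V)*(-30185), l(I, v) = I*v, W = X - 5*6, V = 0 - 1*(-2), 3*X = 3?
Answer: 1/875365 ≈ 1.1424e-6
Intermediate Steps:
X = 1 (X = (⅓)*3 = 1)
V = 2 (V = 0 + 2 = 2)
W = -29 (W = 1 - 5*6 = 1 - 30 = -29)
m = 875365 (m = (-29*2*(-30185))/2 = (-58*(-30185))/2 = (½)*1750730 = 875365)
1/m = 1/875365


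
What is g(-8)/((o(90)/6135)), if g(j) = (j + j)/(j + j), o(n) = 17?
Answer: 6135/17 ≈ 360.88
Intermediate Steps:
g(j) = 1 (g(j) = (2*j)/((2*j)) = (2*j)*(1/(2*j)) = 1)
g(-8)/((o(90)/6135)) = 1/(17/6135) = 1*(6135/17) = 6135/17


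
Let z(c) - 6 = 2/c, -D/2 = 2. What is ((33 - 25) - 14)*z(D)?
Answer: -33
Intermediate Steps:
D = -4 (D = -2*2 = -4)
z(c) = 6 + 2/c
((33 - 25) - 14)*z(D) = ((33 - 25) - 14)*(6 + 2/(-4)) = (8 - 14)*(6 + 2*(-¼)) = -6*(6 - ½) = -6*11/2 = -33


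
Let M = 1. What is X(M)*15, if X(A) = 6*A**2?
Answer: 90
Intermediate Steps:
X(M)*15 = (6*1**2)*15 = (6*1)*15 = 6*15 = 90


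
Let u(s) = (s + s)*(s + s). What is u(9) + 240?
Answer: 564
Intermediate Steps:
u(s) = 4*s**2 (u(s) = (2*s)*(2*s) = 4*s**2)
u(9) + 240 = 4*9**2 + 240 = 4*81 + 240 = 324 + 240 = 564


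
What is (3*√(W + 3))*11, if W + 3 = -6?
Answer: 33*I*√6 ≈ 80.833*I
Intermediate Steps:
W = -9 (W = -3 - 6 = -9)
(3*√(W + 3))*11 = (3*√(-9 + 3))*11 = (3*√(-6))*11 = (3*(I*√6))*11 = (3*I*√6)*11 = 33*I*√6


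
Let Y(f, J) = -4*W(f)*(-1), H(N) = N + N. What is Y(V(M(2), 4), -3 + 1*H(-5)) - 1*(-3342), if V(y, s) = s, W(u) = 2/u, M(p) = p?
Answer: 3344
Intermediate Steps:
H(N) = 2*N
Y(f, J) = 8/f (Y(f, J) = -8/f*(-1) = 8/f)
Y(V(M(2), 4), -3 + 1*H(-5)) - 1*(-3342) = 8/4 - 1*(-3342) = 8*(1/4) + 3342 = 2 + 3342 = 3344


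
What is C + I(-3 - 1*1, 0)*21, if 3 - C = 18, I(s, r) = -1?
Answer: -36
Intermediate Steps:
C = -15 (C = 3 - 1*18 = 3 - 18 = -15)
C + I(-3 - 1*1, 0)*21 = -15 - 1*21 = -15 - 21 = -36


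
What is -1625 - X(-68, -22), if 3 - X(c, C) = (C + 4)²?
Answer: -1304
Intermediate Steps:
X(c, C) = 3 - (4 + C)² (X(c, C) = 3 - (C + 4)² = 3 - (4 + C)²)
-1625 - X(-68, -22) = -1625 - (3 - (4 - 22)²) = -1625 - (3 - 1*(-18)²) = -1625 - (3 - 1*324) = -1625 - (3 - 324) = -1625 - 1*(-321) = -1625 + 321 = -1304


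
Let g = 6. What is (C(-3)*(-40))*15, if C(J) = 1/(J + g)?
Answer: -200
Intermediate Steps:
C(J) = 1/(6 + J) (C(J) = 1/(J + 6) = 1/(6 + J))
(C(-3)*(-40))*15 = (-40/(6 - 3))*15 = (-40/3)*15 = ((1/3)*(-40))*15 = -40/3*15 = -200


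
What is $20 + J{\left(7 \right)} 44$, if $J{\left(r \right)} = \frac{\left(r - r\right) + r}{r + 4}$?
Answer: $48$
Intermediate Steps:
$J{\left(r \right)} = \frac{r}{4 + r}$ ($J{\left(r \right)} = \frac{0 + r}{4 + r} = \frac{r}{4 + r}$)
$20 + J{\left(7 \right)} 44 = 20 + \frac{7}{4 + 7} \cdot 44 = 20 + \frac{7}{11} \cdot 44 = 20 + 28 = 48$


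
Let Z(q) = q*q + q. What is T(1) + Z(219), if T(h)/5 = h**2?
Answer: 48185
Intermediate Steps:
T(h) = 5*h**2
Z(q) = q + q**2 (Z(q) = q**2 + q = q + q**2)
T(1) + Z(219) = 5*1**2 + 219*(1 + 219) = 5*1 + 219*220 = 5 + 48180 = 48185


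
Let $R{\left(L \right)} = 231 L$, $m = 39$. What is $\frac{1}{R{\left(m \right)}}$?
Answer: $\frac{1}{9009} \approx 0.000111$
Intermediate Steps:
$\frac{1}{R{\left(m \right)}} = \frac{1}{231 \cdot 39} = \frac{1}{9009}$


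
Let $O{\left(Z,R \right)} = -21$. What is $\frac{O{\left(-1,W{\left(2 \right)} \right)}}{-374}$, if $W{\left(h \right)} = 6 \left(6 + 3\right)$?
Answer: $\frac{21}{374} \approx 0.05615$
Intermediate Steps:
$W{\left(h \right)} = 54$ ($W{\left(h \right)} = 6 \cdot 9 = 54$)
$\frac{O{\left(-1,W{\left(2 \right)} \right)}}{-374} = - \frac{21}{-374} = \left(-21\right) \left(- \frac{1}{374}\right) = \frac{21}{374}$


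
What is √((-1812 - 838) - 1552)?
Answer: I*√4202 ≈ 64.823*I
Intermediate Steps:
√((-1812 - 838) - 1552) = √(-2650 - 1552) = √(-4202) = I*√4202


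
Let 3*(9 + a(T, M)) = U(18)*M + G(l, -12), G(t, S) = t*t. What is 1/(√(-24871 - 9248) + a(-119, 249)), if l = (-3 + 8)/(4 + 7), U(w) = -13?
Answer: -143355597/160456843072 - 395307*I*√3791/160456843072 ≈ -0.00089342 - 0.00015169*I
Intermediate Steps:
l = 5/11 ≈ 0.45455
G(t, S) = t²
a(T, M) = -3242/363 - 13*M/3 (a(T, M) = -9 + (-13*M + (5/11)²)/3 = -9 + (-13*M + 25/121)/3 = -9 + (25/121 - 13*M)/3 = -9 + (25/363 - 13*M/3) = -3242/363 - 13*M/3)
1/(√(-24871 - 9248) + a(-119, 249)) = 1/(√(-24871 - 9248) + (-3242/363 - 13/3*249)) = 1/(√(-34119) + (-3242/363 - 1079)) = 1/(3*I*√3791 - 394919/363) = 1/(-394919/363 + 3*I*√3791)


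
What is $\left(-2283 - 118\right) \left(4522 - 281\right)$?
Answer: $-10182641$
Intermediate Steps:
$\left(-2283 - 118\right) \left(4522 - 281\right) = \left(-2401\right) 4241 = -10182641$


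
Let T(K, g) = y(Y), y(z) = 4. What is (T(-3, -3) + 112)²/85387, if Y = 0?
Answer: 13456/85387 ≈ 0.15759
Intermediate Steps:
T(K, g) = 4
(T(-3, -3) + 112)²/85387 = (4 + 112)²/85387 = 116²*(1/85387) = 13456*(1/85387) = 13456/85387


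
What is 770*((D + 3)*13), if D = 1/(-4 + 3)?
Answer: 20020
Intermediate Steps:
D = -1 (D = 1/(-1) = -1)
770*((D + 3)*13) = 770*((-1 + 3)*13) = 770*(2*13) = 770*26 = 20020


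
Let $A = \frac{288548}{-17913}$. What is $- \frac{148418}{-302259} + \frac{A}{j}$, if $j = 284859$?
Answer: $\frac{8142389626018}{16584201425421} \approx 0.49097$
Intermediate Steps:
$A = - \frac{288548}{17913}$ ($A = 288548 \left(- \frac{1}{17913}\right) = - \frac{288548}{17913} \approx -16.108$)
$- \frac{148418}{-302259} + \frac{A}{j} = - \frac{148418}{-302259} - \frac{288548}{17913 \cdot 284859} = \left(-148418\right) \left(- \frac{1}{302259}\right) - \frac{9308}{164602557} = \frac{148418}{302259} - \frac{9308}{164602557} = \frac{8142389626018}{16584201425421}$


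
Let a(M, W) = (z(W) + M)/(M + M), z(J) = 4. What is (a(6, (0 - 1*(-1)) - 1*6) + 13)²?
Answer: 6889/36 ≈ 191.36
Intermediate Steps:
a(M, W) = (4 + M)/(2*M) (a(M, W) = (4 + M)/(M + M) = (4 + M)/((2*M)) = (4 + M)*(1/(2*M)) = (4 + M)/(2*M))
(a(6, (0 - 1*(-1)) - 1*6) + 13)² = ((½)*(4 + 6)/6 + 13)² = ((½)*(⅙)*10 + 13)² = (⅚ + 13)² = (83/6)² = 6889/36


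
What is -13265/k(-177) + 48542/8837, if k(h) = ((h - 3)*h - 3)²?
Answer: 7037661004079/1281198926259 ≈ 5.4930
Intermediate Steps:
k(h) = (-3 + h*(-3 + h))² (k(h) = ((-3 + h)*h - 3)² = (h*(-3 + h) - 3)² = (-3 + h*(-3 + h))²)
-13265/k(-177) + 48542/8837 = -13265/(3 - 1*(-177)² + 3*(-177))² + 48542/8837 = -13265/(3 - 1*31329 - 531)² + 48542*(1/8837) = -13265/(3 - 31329 - 531)² + 48542/8837 = -13265/((-31857)²) + 48542/8837 = -13265/1014868449 + 48542/8837 = -13265*1/1014868449 + 48542/8837 = -1895/144981207 + 48542/8837 = 7037661004079/1281198926259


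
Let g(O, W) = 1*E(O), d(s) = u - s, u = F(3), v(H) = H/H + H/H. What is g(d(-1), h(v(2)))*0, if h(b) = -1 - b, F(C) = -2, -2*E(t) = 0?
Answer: 0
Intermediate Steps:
E(t) = 0 (E(t) = -½*0 = 0)
v(H) = 2 (v(H) = 1 + 1 = 2)
u = -2
d(s) = -2 - s
g(O, W) = 0 (g(O, W) = 1*0 = 0)
g(d(-1), h(v(2)))*0 = 0*0 = 0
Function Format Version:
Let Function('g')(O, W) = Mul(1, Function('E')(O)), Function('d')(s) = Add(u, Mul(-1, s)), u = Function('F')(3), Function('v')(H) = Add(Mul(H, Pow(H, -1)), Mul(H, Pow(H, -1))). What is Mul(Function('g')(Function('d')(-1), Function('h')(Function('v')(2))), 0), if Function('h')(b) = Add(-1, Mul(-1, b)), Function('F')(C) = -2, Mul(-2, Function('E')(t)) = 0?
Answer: 0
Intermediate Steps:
Function('E')(t) = 0 (Function('E')(t) = Mul(Rational(-1, 2), 0) = 0)
Function('v')(H) = 2 (Function('v')(H) = Add(1, 1) = 2)
u = -2
Function('d')(s) = Add(-2, Mul(-1, s))
Function('g')(O, W) = 0 (Function('g')(O, W) = Mul(1, 0) = 0)
Mul(Function('g')(Function('d')(-1), Function('h')(Function('v')(2))), 0) = Mul(0, 0) = 0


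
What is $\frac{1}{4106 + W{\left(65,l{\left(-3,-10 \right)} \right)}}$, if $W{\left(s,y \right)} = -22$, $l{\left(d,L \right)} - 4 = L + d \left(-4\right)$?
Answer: $\frac{1}{4084} \approx 0.00024486$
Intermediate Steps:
$l{\left(d,L \right)} = 4 + L - 4 d$ ($l{\left(d,L \right)} = 4 + \left(L + d \left(-4\right)\right) = 4 + \left(L - 4 d\right) = 4 + L - 4 d$)
$\frac{1}{4106 + W{\left(65,l{\left(-3,-10 \right)} \right)}} = \frac{1}{4106 - 22} = \frac{1}{4084}$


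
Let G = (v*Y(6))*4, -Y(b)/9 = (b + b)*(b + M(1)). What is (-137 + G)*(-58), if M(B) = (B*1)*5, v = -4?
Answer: -1094518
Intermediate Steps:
M(B) = 5*B (M(B) = B*5 = 5*B)
Y(b) = -18*b*(5 + b) (Y(b) = -9*(b + b)*(b + 5*1) = -9*2*b*(b + 5) = -9*2*b*(5 + b) = -18*b*(5 + b))
G = 19008 (G = -(-72)*6*(5 + 6)*4 = -(-72)*6*11*4 = -4*(-1188)*4 = 4752*4 = 19008)
(-137 + G)*(-58) = (-137 + 19008)*(-58) = 18871*(-58) = -1094518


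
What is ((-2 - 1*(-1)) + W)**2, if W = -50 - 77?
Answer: 16384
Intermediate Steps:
W = -127
((-2 - 1*(-1)) + W)**2 = ((-2 - 1*(-1)) - 127)**2 = ((-2 + 1) - 127)**2 = (-1 - 127)**2 = (-128)**2 = 16384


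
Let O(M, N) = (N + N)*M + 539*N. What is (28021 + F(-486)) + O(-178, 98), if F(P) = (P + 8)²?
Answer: 274439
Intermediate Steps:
F(P) = (8 + P)²
O(M, N) = 539*N + 2*M*N (O(M, N) = (2*N)*M + 539*N = 2*M*N + 539*N = 539*N + 2*M*N)
(28021 + F(-486)) + O(-178, 98) = (28021 + (8 - 486)²) + 98*(539 + 2*(-178)) = (28021 + (-478)²) + 98*(539 - 356) = (28021 + 228484) + 98*183 = 256505 + 17934 = 274439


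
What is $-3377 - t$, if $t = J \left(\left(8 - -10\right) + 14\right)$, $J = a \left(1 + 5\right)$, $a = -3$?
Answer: $-2801$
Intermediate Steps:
$J = -18$ ($J = - 3 \left(1 + 5\right) = \left(-3\right) 6 = -18$)
$t = -576$ ($t = - 18 \left(\left(8 - -10\right) + 14\right) = - 18 \left(\left(8 + 10\right) + 14\right) = - 18 \left(18 + 14\right) = \left(-18\right) 32 = -576$)
$-3377 - t = -3377 - -576 = -3377 + 576 = -2801$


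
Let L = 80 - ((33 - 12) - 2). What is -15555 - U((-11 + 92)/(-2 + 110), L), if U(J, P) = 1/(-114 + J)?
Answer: -7046411/453 ≈ -15555.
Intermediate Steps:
L = 61 (L = 80 - (21 - 2) = 80 - 1*19 = 80 - 19 = 61)
-15555 - U((-11 + 92)/(-2 + 110), L) = -15555 - 1/(-114 + (-11 + 92)/(-2 + 110)) = -15555 - 1/(-114 + 81/108) = -15555 - 1/(-114 + 81*(1/108)) = -15555 - 1/(-114 + ¾) = -15555 - 1/(-453/4) = -15555 - 1*(-4/453) = -15555 + 4/453 = -7046411/453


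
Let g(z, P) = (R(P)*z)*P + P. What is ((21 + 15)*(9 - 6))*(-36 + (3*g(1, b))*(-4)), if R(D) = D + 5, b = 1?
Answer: -12960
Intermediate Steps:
R(D) = 5 + D
g(z, P) = P + P*z*(5 + P) (g(z, P) = ((5 + P)*z)*P + P = (z*(5 + P))*P + P = P*z*(5 + P) + P = P + P*z*(5 + P))
((21 + 15)*(9 - 6))*(-36 + (3*g(1, b))*(-4)) = ((21 + 15)*(9 - 6))*(-36 + (3*(1*(1 + 1*(5 + 1))))*(-4)) = (36*3)*(-36 + (3*(1*(1 + 1*6)))*(-4)) = 108*(-36 + (3*(1*(1 + 6)))*(-4)) = 108*(-36 + (3*(1*7))*(-4)) = 108*(-36 + (3*7)*(-4)) = 108*(-36 + 21*(-4)) = 108*(-36 - 84) = 108*(-120) = -12960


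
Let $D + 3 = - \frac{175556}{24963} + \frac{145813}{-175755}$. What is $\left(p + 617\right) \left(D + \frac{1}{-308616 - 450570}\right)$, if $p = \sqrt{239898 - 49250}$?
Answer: $- \frac{2480370764828247037}{370092383171010} - \frac{4020049861958261 \sqrt{47662}}{185046191585505} \approx -11445.0$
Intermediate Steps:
$p = 2 \sqrt{47662}$ ($p = \sqrt{239898 - 49250} = \sqrt{190648} = 2 \sqrt{47662} \approx 436.63$)
$D = - \frac{15885630298}{1462457355}$ ($D = -3 + \left(- \frac{175556}{24963} + \frac{145813}{-175755}\right) = -3 + \left(\left(-175556\right) \frac{1}{24963} + 145813 \left(- \frac{1}{175755}\right)\right) = -3 - \frac{11498258233}{1462457355} = - \frac{15885630298}{1462457355} \approx -10.862$)
$\left(p + 617\right) \left(D + \frac{1}{-308616 - 450570}\right) = \left(2 \sqrt{47662} + 617\right) \left(- \frac{15885630298}{1462457355} + \frac{1}{-308616 - 450570}\right) = \left(617 + 2 \sqrt{47662}\right) \left(- \frac{15885630298}{1462457355} + \frac{1}{-759186}\right) = \left(617 + 2 \sqrt{47662}\right) \left(- \frac{15885630298}{1462457355} - \frac{1}{759186}\right) = \left(617 + 2 \sqrt{47662}\right) \left(- \frac{4020049861958261}{370092383171010}\right) = - \frac{2480370764828247037}{370092383171010} - \frac{4020049861958261 \sqrt{47662}}{185046191585505}$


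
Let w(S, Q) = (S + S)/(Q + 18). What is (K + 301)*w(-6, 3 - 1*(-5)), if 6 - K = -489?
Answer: -4776/13 ≈ -367.38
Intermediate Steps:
K = 495 (K = 6 - 1*(-489) = 6 + 489 = 495)
w(S, Q) = 2*S/(18 + Q) (w(S, Q) = (2*S)/(18 + Q) = 2*S/(18 + Q))
(K + 301)*w(-6, 3 - 1*(-5)) = (495 + 301)*(2*(-6)/(18 + (3 - 1*(-5)))) = 796*(2*(-6)/(18 + (3 + 5))) = 796*(2*(-6)/(18 + 8)) = 796*(2*(-6)/26) = 796*(2*(-6)*(1/26)) = 796*(-6/13) = -4776/13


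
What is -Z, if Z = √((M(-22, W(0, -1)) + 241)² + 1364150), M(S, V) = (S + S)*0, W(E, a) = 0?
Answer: -√1422231 ≈ -1192.6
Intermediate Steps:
M(S, V) = 0 (M(S, V) = (2*S)*0 = 0)
Z = √1422231 (Z = √((0 + 241)² + 1364150) = √(241² + 1364150) = √(58081 + 1364150) = √1422231 ≈ 1192.6)
-Z = -√1422231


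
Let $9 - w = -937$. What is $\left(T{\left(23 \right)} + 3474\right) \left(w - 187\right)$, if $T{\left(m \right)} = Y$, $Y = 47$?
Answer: $2672439$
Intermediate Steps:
$T{\left(m \right)} = 47$
$w = 946$ ($w = 9 - -937 = 9 + 937 = 946$)
$\left(T{\left(23 \right)} + 3474\right) \left(w - 187\right) = \left(47 + 3474\right) \left(946 - 187\right) = 3521 \cdot 759 = 2672439$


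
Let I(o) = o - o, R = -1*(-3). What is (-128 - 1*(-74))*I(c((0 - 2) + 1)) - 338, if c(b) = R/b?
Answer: -338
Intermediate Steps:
R = 3
c(b) = 3/b
I(o) = 0
(-128 - 1*(-74))*I(c((0 - 2) + 1)) - 338 = (-128 - 1*(-74))*0 - 338 = (-128 + 74)*0 - 338 = -54*0 - 338 = 0 - 338 = -338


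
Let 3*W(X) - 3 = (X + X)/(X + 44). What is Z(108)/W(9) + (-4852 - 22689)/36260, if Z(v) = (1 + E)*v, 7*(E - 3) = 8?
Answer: 1065786601/2139340 ≈ 498.18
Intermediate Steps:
E = 29/7 (E = 3 + (⅐)*8 = 3 + 8/7 = 29/7 ≈ 4.1429)
Z(v) = 36*v/7 (Z(v) = (1 + 29/7)*v = 36*v/7)
W(X) = 1 + 2*X/(3*(44 + X)) (W(X) = 1 + ((X + X)/(X + 44))/3 = 1 + ((2*X)/(44 + X))/3 = 1 + (2*X/(44 + X))/3 = 1 + 2*X/(3*(44 + X)))
Z(108)/W(9) + (-4852 - 22689)/36260 = ((36/7)*108)/(((132 + 5*9)/(3*(44 + 9)))) + (-4852 - 22689)/36260 = 3888/(7*(((⅓)*(132 + 45)/53))) - 27541*1/36260 = 3888/(7*(((⅓)*(1/53)*177))) - 27541/36260 = 3888/(7*(59/53)) - 27541/36260 = (3888/7)*(53/59) - 27541/36260 = 206064/413 - 27541/36260 = 1065786601/2139340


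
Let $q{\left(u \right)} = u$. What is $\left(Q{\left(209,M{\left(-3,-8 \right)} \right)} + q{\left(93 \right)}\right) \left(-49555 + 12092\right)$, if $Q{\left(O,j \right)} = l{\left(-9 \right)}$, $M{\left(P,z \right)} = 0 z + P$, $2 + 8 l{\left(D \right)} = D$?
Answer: $- \frac{27460379}{8} \approx -3.4325 \cdot 10^{6}$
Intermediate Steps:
$l{\left(D \right)} = - \frac{1}{4} + \frac{D}{8}$
$M{\left(P,z \right)} = P$ ($M{\left(P,z \right)} = 0 + P = P$)
$Q{\left(O,j \right)} = - \frac{11}{8}$ ($Q{\left(O,j \right)} = - \frac{1}{4} + \frac{1}{8} \left(-9\right) = - \frac{1}{4} - \frac{9}{8} = - \frac{11}{8}$)
$\left(Q{\left(209,M{\left(-3,-8 \right)} \right)} + q{\left(93 \right)}\right) \left(-49555 + 12092\right) = \left(- \frac{11}{8} + 93\right) \left(-49555 + 12092\right) = \frac{733}{8} \left(-37463\right) = - \frac{27460379}{8}$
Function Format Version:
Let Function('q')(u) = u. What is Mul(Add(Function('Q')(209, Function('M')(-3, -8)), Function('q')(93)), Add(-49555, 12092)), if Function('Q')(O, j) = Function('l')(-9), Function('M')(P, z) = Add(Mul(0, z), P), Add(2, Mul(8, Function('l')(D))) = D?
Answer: Rational(-27460379, 8) ≈ -3.4325e+6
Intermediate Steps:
Function('l')(D) = Add(Rational(-1, 4), Mul(Rational(1, 8), D))
Function('M')(P, z) = P (Function('M')(P, z) = Add(0, P) = P)
Function('Q')(O, j) = Rational(-11, 8) (Function('Q')(O, j) = Add(Rational(-1, 4), Mul(Rational(1, 8), -9)) = Add(Rational(-1, 4), Rational(-9, 8)) = Rational(-11, 8))
Mul(Add(Function('Q')(209, Function('M')(-3, -8)), Function('q')(93)), Add(-49555, 12092)) = Mul(Add(Rational(-11, 8), 93), Add(-49555, 12092)) = Mul(Rational(733, 8), -37463) = Rational(-27460379, 8)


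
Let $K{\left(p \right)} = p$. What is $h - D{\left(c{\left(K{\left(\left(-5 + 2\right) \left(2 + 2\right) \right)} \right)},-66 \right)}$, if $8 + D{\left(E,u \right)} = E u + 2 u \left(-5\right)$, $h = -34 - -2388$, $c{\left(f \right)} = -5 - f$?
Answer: $2164$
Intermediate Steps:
$h = 2354$ ($h = -34 + 2388 = 2354$)
$D{\left(E,u \right)} = -8 - 10 u + E u$ ($D{\left(E,u \right)} = -8 + \left(E u + 2 u \left(-5\right)\right) = -8 + \left(E u - 10 u\right) = -8 + \left(- 10 u + E u\right) = -8 - 10 u + E u$)
$h - D{\left(c{\left(K{\left(\left(-5 + 2\right) \left(2 + 2\right) \right)} \right)},-66 \right)} = 2354 - \left(-8 - -660 + \left(-5 - \left(-5 + 2\right) \left(2 + 2\right)\right) \left(-66\right)\right) = 2354 - \left(-8 + 660 + \left(-5 - \left(-3\right) 4\right) \left(-66\right)\right) = 2354 - \left(-8 + 660 + \left(-5 - -12\right) \left(-66\right)\right) = 2354 - \left(-8 + 660 + \left(-5 + 12\right) \left(-66\right)\right) = 2354 - \left(-8 + 660 + 7 \left(-66\right)\right) = 2354 - \left(-8 + 660 - 462\right) = 2354 - 190 = 2164$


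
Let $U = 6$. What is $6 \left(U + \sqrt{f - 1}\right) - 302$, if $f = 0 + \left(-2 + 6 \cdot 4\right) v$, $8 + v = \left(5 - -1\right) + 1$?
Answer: $-266 + 6 i \sqrt{23} \approx -266.0 + 28.775 i$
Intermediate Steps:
$v = -1$ ($v = -8 + \left(\left(5 - -1\right) + 1\right) = -8 + \left(\left(5 + 1\right) + 1\right) = -8 + \left(6 + 1\right) = -8 + 7 = -1$)
$f = -22$ ($f = 0 + \left(-2 + 6 \cdot 4\right) \left(-1\right) = 0 + \left(-2 + 24\right) \left(-1\right) = 0 + 22 \left(-1\right) = 0 - 22 = -22$)
$6 \left(U + \sqrt{f - 1}\right) - 302 = 6 \left(6 + \sqrt{-22 - 1}\right) - 302 = 6 \left(6 + \sqrt{-23}\right) - 302 = 6 \left(6 + i \sqrt{23}\right) - 302 = \left(36 + 6 i \sqrt{23}\right) - 302 = -266 + 6 i \sqrt{23}$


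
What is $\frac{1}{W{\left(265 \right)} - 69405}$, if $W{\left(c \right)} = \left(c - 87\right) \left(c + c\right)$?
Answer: $\frac{1}{24935} \approx 4.0104 \cdot 10^{-5}$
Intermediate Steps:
$W{\left(c \right)} = 2 c \left(-87 + c\right)$ ($W{\left(c \right)} = \left(-87 + c\right) 2 c = 2 c \left(-87 + c\right)$)
$\frac{1}{W{\left(265 \right)} - 69405} = \frac{1}{2 \cdot 265 \left(-87 + 265\right) - 69405} = \frac{1}{2 \cdot 265 \cdot 178 - 69405} = \frac{1}{94340 - 69405} = \frac{1}{24935}$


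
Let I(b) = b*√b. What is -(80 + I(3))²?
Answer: -6427 - 480*√3 ≈ -7258.4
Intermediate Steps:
I(b) = b^(3/2)
-(80 + I(3))² = -(80 + 3^(3/2))² = -(80 + 3*√3)²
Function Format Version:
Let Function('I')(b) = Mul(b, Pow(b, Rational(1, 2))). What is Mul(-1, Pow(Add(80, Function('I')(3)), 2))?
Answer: Add(-6427, Mul(-480, Pow(3, Rational(1, 2)))) ≈ -7258.4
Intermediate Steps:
Function('I')(b) = Pow(b, Rational(3, 2))
Mul(-1, Pow(Add(80, Function('I')(3)), 2)) = Mul(-1, Pow(Add(80, Pow(3, Rational(3, 2))), 2)) = Mul(-1, Pow(Add(80, Mul(3, Pow(3, Rational(1, 2)))), 2))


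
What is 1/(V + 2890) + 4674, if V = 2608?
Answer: 25697653/5498 ≈ 4674.0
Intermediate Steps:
1/(V + 2890) + 4674 = 1/(2608 + 2890) + 4674 = 1/5498 + 4674 = 25697653/5498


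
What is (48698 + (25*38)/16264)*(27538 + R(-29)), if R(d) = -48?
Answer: 286483859905/214 ≈ 1.3387e+9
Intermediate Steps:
(48698 + (25*38)/16264)*(27538 + R(-29)) = (48698 + (25*38)/16264)*(27538 - 48) = (48698 + 950*(1/16264))*27490 = (48698 + 25/428)*27490 = (20842769/428)*27490 = 286483859905/214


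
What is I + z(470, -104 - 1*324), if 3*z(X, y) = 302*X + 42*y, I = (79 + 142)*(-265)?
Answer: -51731/3 ≈ -17244.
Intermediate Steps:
I = -58565 (I = 221*(-265) = -58565)
z(X, y) = 14*y + 302*X/3 (z(X, y) = (302*X + 42*y)/3 = (42*y + 302*X)/3 = 14*y + 302*X/3)
I + z(470, -104 - 1*324) = -58565 + (14*(-104 - 1*324) + (302/3)*470) = -58565 + (14*(-104 - 324) + 141940/3) = -58565 + (14*(-428) + 141940/3) = -58565 + (-5992 + 141940/3) = -58565 + 123964/3 = -51731/3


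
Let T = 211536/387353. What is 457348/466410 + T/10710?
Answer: 301179364450/307131031641 ≈ 0.98062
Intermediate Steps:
T = 211536/387353 (T = 211536*(1/387353) = 211536/387353 ≈ 0.54611)
457348/466410 + T/10710 = 457348/466410 + (211536/387353)/10710 = 457348*(1/466410) + (211536/387353)*(1/10710) = 228674/233205 + 11752/230475035 = 301179364450/307131031641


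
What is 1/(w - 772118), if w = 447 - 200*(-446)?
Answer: -1/682471 ≈ -1.4653e-6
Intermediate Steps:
w = 89647 (w = 447 + 89200 = 89647)
1/(w - 772118) = 1/(89647 - 772118) = 1/(-682471) = -1/682471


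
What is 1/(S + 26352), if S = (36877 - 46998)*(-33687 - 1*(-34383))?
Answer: -1/7017864 ≈ -1.4249e-7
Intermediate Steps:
S = -7044216 (S = -10121*(-33687 + 34383) = -10121*696 = -7044216)
1/(S + 26352) = 1/(-7044216 + 26352) = 1/(-7017864) = -1/7017864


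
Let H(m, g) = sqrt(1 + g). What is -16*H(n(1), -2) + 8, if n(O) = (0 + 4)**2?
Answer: 8 - 16*I ≈ 8.0 - 16.0*I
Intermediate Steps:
n(O) = 16 (n(O) = 4**2 = 16)
-16*H(n(1), -2) + 8 = -16*sqrt(1 - 2) + 8 = -16*I + 8 = 8 - 16*I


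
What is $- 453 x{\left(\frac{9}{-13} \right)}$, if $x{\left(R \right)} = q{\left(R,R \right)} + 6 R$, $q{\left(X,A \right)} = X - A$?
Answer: $\frac{24462}{13} \approx 1881.7$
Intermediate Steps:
$x{\left(R \right)} = 6 R$ ($x{\left(R \right)} = \left(R - R\right) + 6 R = 0 + 6 R = 6 R$)
$- 453 x{\left(\frac{9}{-13} \right)} = - 453 \cdot 6 \frac{9}{-13} = - 453 \cdot 6 \cdot 9 \left(- \frac{1}{13}\right) = - 453 \cdot 6 \left(- \frac{9}{13}\right) = \left(-453\right) \left(- \frac{54}{13}\right) = \frac{24462}{13}$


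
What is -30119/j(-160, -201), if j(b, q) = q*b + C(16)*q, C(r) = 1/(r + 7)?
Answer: -692737/739479 ≈ -0.93679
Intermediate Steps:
C(r) = 1/(7 + r)
j(b, q) = q/23 + b*q (j(b, q) = q*b + q/(7 + 16) = b*q + q/23 = q/23 + b*q)
-30119/j(-160, -201) = -30119*(-1/(201*(1/23 - 160))) = -30119/((-201*(-3679/23))) = -30119/739479/23 = -30119*23/739479 = -692737/739479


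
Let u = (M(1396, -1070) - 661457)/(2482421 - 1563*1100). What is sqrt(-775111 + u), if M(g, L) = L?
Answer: 21*I*sqrt(1023558353381798)/763121 ≈ 880.4*I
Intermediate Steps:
u = -662527/763121 (u = (-1070 - 661457)/(2482421 - 1563*1100) = -662527/(2482421 - 1719300) = -662527/763121 ≈ -0.86818)
sqrt(-775111 + u) = sqrt(-775111 - 662527/763121) = sqrt(-591504143958/763121) = 21*I*sqrt(1023558353381798)/763121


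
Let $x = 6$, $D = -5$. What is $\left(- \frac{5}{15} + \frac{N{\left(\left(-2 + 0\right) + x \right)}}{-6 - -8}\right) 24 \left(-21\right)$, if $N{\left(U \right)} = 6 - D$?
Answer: $-2604$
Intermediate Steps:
$N{\left(U \right)} = 11$ ($N{\left(U \right)} = 6 - -5 = 6 + 5 = 11$)
$\left(- \frac{5}{15} + \frac{N{\left(\left(-2 + 0\right) + x \right)}}{-6 - -8}\right) 24 \left(-21\right) = \left(- \frac{5}{15} + \frac{11}{-6 - -8}\right) 24 \left(-21\right) = \left(\left(-5\right) \frac{1}{15} + \frac{11}{-6 + 8}\right) 24 \left(-21\right) = \left(- \frac{1}{3} + \frac{11}{2}\right) 24 \left(-21\right) = \frac{31}{6} \cdot 24 \left(-21\right) = 124 \left(-21\right) = -2604$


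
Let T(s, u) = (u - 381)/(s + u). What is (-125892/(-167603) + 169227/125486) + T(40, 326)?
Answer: 3751510566662/1924412450307 ≈ 1.9494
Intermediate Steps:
T(s, u) = (-381 + u)/(s + u)
(-125892/(-167603) + 169227/125486) + T(40, 326) = (-125892/(-167603) + 169227/125486) + (-381 + 326)/(40 + 326) = (-125892*(-1/167603) + 169227*(1/125486)) - 55/366 = (125892/167603 + 169227/125486) + (1/366)*(-55) = 44160636393/21031830058 - 55/366 = 3751510566662/1924412450307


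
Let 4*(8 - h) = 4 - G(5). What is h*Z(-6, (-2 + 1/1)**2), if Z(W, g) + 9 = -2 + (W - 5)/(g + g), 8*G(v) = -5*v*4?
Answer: -1023/16 ≈ -63.938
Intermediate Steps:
G(v) = -5*v/2 (G(v) = (-5*v*4)/8 = (-20*v)/8 = -5*v/2)
Z(W, g) = -11 + (-5 + W)/(2*g) (Z(W, g) = -9 + (-2 + (W - 5)/(g + g)) = -9 + (-2 + (-5 + W)/((2*g))) = -9 + (-2 + (-5 + W)*(1/(2*g))) = -9 + (-2 + (-5 + W)/(2*g)) = -11 + (-5 + W)/(2*g))
h = 31/8 (h = 8 - (4 - (-5)*5/2)/4 = 8 - (4 - 1*(-25/2))/4 = 8 - (4 + 25/2)/4 = 8 - 1/4*33/2 = 8 - 33/8 = 31/8 ≈ 3.8750)
h*Z(-6, (-2 + 1/1)**2) = 31*((-5 - 6 - 22*(-2 + 1/1)**2)/(2*((-2 + 1/1)**2)))/8 = 31*((-5 - 6 - 22*(-2 + 1*1)**2)/(2*((-2 + 1*1)**2)))/8 = 31*((-5 - 6 - 22*(-2 + 1)**2)/(2*((-2 + 1)**2)))/8 = 31*((-5 - 6 - 22*(-1)**2)/(2*((-1)**2)))/8 = 31*((1/2)*(-5 - 6 - 22*1)/1)/8 = 31*((1/2)*1*(-5 - 6 - 22))/8 = 31*((1/2)*1*(-33))/8 = (31/8)*(-33/2) = -1023/16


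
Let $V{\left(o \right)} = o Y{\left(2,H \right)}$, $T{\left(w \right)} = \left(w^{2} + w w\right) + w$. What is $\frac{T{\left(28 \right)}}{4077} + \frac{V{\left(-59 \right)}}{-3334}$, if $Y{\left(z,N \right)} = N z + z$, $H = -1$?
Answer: $\frac{532}{1359} \approx 0.39146$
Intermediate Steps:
$Y{\left(z,N \right)} = z + N z$
$T{\left(w \right)} = w + 2 w^{2}$ ($T{\left(w \right)} = \left(w^{2} + w^{2}\right) + w = 2 w^{2} + w = w + 2 w^{2}$)
$V{\left(o \right)} = 0$ ($V{\left(o \right)} = o 2 \left(1 - 1\right) = o 2 \cdot 0 = o 0 = 0$)
$\frac{T{\left(28 \right)}}{4077} + \frac{V{\left(-59 \right)}}{-3334} = \frac{28 \left(1 + 2 \cdot 28\right)}{4077} + \frac{0}{-3334} = 28 \left(1 + 56\right) \frac{1}{4077} + 0 \left(- \frac{1}{3334}\right) = 28 \cdot 57 \cdot \frac{1}{4077} + 0 = 1596 \cdot \frac{1}{4077} + 0 = \frac{532}{1359} + 0 = \frac{532}{1359}$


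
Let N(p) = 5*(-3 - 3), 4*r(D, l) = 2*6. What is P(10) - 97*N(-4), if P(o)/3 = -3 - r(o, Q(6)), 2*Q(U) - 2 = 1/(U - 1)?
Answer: 2892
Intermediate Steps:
Q(U) = 1 + 1/(2*(-1 + U)) (Q(U) = 1 + 1/(2*(U - 1)) = 1 + 1/(2*(-1 + U)))
r(D, l) = 3 (r(D, l) = (2*6)/4 = (¼)*12 = 3)
N(p) = -30 (N(p) = 5*(-6) = -30)
P(o) = -18 (P(o) = 3*(-3 - 1*3) = 3*(-3 - 3) = 3*(-6) = -18)
P(10) - 97*N(-4) = -18 - 97*(-30) = -18 + 2910 = 2892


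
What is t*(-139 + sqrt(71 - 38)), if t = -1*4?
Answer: 556 - 4*sqrt(33) ≈ 533.02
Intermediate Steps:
t = -4
t*(-139 + sqrt(71 - 38)) = -4*(-139 + sqrt(71 - 38)) = -4*(-139 + sqrt(33)) = 556 - 4*sqrt(33)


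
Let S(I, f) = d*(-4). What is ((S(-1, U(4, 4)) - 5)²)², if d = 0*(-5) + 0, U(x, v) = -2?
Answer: 625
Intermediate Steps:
d = 0 (d = 0 + 0 = 0)
S(I, f) = 0 (S(I, f) = 0*(-4) = 0)
((S(-1, U(4, 4)) - 5)²)² = ((0 - 5)²)² = ((-5)²)² = 25² = 625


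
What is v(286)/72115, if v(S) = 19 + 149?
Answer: 168/72115 ≈ 0.0023296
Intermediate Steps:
v(S) = 168
v(286)/72115 = 168/72115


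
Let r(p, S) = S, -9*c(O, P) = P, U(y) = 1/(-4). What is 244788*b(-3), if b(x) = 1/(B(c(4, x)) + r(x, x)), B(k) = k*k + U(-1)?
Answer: -8812368/113 ≈ -77986.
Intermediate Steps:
U(y) = -¼
c(O, P) = -P/9
B(k) = -¼ + k² (B(k) = k*k - ¼ = k² - ¼ = -¼ + k²)
b(x) = 1/(-¼ + x + x²/81) (b(x) = 1/((-¼ + (-x/9)²) + x) = 1/((-¼ + x²/81) + x) = 1/(-¼ + x + x²/81))
244788*b(-3) = 244788*(324/(-81 + 4*(-3)² + 324*(-3))) = 244788*(324/(-81 + 4*9 - 972)) = 244788*(324/(-81 + 36 - 972)) = 244788*(324/(-1017)) = 244788*(324*(-1/1017)) = 244788*(-36/113) = -8812368/113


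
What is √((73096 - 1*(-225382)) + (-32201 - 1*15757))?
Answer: 2*√62630 ≈ 500.52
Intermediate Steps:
√((73096 - 1*(-225382)) + (-32201 - 1*15757)) = √((73096 + 225382) + (-32201 - 15757)) = √(298478 - 47958) = √250520 = 2*√62630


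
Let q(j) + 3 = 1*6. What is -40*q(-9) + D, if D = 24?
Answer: -96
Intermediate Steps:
q(j) = 3 (q(j) = -3 + 1*6 = -3 + 6 = 3)
-40*q(-9) + D = -40*3 + 24 = -120 + 24 = -96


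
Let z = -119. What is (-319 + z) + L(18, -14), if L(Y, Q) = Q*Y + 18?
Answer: -672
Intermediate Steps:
L(Y, Q) = 18 + Q*Y
(-319 + z) + L(18, -14) = (-319 - 119) + (18 - 14*18) = -438 + (18 - 252) = -438 - 234 = -672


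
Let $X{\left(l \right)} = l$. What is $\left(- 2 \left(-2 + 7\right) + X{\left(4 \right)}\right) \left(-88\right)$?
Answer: $528$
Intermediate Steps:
$\left(- 2 \left(-2 + 7\right) + X{\left(4 \right)}\right) \left(-88\right) = \left(- 2 \left(-2 + 7\right) + 4\right) \left(-88\right) = \left(\left(-2\right) 5 + 4\right) \left(-88\right) = \left(-10 + 4\right) \left(-88\right) = \left(-6\right) \left(-88\right) = 528$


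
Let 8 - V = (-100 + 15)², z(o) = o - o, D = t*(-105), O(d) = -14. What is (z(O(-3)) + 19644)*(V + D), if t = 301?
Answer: -762619368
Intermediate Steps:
D = -31605 (D = 301*(-105) = -31605)
z(o) = 0
V = -7217 (V = 8 - (-100 + 15)² = 8 - 1*(-85)² = 8 - 1*7225 = 8 - 7225 = -7217)
(z(O(-3)) + 19644)*(V + D) = (0 + 19644)*(-7217 - 31605) = 19644*(-38822) = -762619368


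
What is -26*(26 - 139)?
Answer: 2938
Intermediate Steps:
-26*(26 - 139) = -26*(-113) = 2938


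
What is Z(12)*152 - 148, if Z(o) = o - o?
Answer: -148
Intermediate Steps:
Z(o) = 0
Z(12)*152 - 148 = 0*152 - 148 = 0 - 148 = -148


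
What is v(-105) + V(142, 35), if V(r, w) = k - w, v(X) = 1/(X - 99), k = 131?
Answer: 19583/204 ≈ 95.995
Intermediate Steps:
v(X) = 1/(-99 + X)
V(r, w) = 131 - w
v(-105) + V(142, 35) = 1/(-99 - 105) + (131 - 1*35) = 1/(-204) + (131 - 35) = -1/204 + 96 = 19583/204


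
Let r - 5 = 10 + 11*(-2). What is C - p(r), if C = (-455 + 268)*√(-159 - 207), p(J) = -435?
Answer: 435 - 187*I*√366 ≈ 435.0 - 3577.5*I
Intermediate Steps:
r = -7 (r = 5 + (10 + 11*(-2)) = 5 + (10 - 22) = 5 - 12 = -7)
C = -187*I*√366 ≈ -3577.5*I
C - p(r) = -187*I*√366 - 1*(-435) = -187*I*√366 + 435 = 435 - 187*I*√366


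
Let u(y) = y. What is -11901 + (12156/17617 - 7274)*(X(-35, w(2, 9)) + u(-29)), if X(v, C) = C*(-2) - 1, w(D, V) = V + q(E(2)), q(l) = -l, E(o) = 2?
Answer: 5428231771/17617 ≈ 3.0812e+5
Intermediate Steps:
w(D, V) = -2 + V (w(D, V) = V - 1*2 = V - 2 = -2 + V)
X(v, C) = -1 - 2*C (X(v, C) = -2*C - 1 = -1 - 2*C)
-11901 + (12156/17617 - 7274)*(X(-35, w(2, 9)) + u(-29)) = -11901 + (12156/17617 - 7274)*((-1 - 2*(-2 + 9)) - 29) = -11901 + (12156*(1/17617) - 7274)*((-1 - 2*7) - 29) = -11901 + (12156/17617 - 7274)*((-1 - 14) - 29) = -11901 - 128133902*(-15 - 29)/17617 = -11901 - 128133902/17617*(-44) = -11901 + 5637891688/17617 = 5428231771/17617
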